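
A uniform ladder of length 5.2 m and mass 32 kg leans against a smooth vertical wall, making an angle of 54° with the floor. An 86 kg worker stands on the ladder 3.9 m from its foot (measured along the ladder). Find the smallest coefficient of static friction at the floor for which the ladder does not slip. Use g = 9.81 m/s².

μ_min ≈ 0.496

About the foot of the ladder:
Ladder weight 32×9.81 = 313.9 N acts at 2.6 m along the ladder; its horizontal arm is 2.6·cos54° = 1.528 m → τ = 479.6 N·m clockwise.
Worker: 86×9.81 = 843.7 N at 3.9 m → arm 2.292 m → τ = 1934 N·m clockwise.
Wall normal N acts horizontally at the top; its moment arm is the height L sinθ = 5.2·sin54° = 4.207 m, counterclockwise.
For rotational equilibrium, N × 4.207 = 2414, so N = 573.8 N.
ΣFx = 0 ⇒ f = N_wall = 573.8 N. ΣFy = 0 ⇒ N_floor = 1158 N.
μ_min = f / N_floor = 573.8 / 1158 = 0.496.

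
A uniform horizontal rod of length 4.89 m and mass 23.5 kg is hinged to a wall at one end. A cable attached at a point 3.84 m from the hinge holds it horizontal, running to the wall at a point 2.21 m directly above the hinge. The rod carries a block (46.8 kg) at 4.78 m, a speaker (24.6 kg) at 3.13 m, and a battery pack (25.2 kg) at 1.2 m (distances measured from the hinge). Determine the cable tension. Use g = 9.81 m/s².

Taking torques about the hinge:
Beam weight: 23.5 × 9.81 = 230.5 N down at 2.445 m → arm 2.445 m, τ = 230.5 × 2.445 = 563.6 N·m clockwise.
Block: 46.8 × 9.81 = 459.1 N down at 4.78 m → arm 4.78 m, τ = 459.1 × 4.78 = 2194 N·m clockwise.
Speaker: 24.6 × 9.81 = 241.3 N down at 3.13 m → arm 3.13 m, τ = 241.3 × 3.13 = 755.3 N·m clockwise.
Battery pack: 25.2 × 9.81 = 247.2 N down at 1.2 m → arm 1.2 m, τ = 247.2 × 1.2 = 296.6 N·m clockwise.
Total clockwise load moment = 3809 N·m.
The cable tension T acts at 3.84 m; only its component perpendicular to the rod, T sinθ, produces torque. sinθ = h/√(h²+d²) = 2.21/√(2.21²+3.84²) = 0.4988.
Balancing moments: T × 3.84 × 0.4988 = 3809, giving T = 3809 / 1.915 = 1990 N.

T ≈ 1990 N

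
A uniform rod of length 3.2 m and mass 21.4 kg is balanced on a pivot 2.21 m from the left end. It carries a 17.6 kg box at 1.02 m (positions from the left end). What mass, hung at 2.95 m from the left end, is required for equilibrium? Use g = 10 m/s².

Sum moments about the pivot (at 2.21 m from the left end) (the support reaction has zero arm there).
Beam weight: 21.4 × 10 = 214 N down at 1.6 m → arm 0.61 m, τ = 214 × 0.61 = 130.5 N·m counterclockwise.
Box: 17.6 × 10 = 176 N down at 1.02 m → arm 1.19 m, τ = 176 × 1.19 = 209.4 N·m counterclockwise.
Net moment of known loads = 339.9 N·m counterclockwise.
An unknown mass m at 2.95 m has arm 0.74 m; its moment is m·g·0.74 clockwise.
For rotational equilibrium, m × 10 × 0.74 = 339.9, so m = 339.9 / (10 × 0.74) = 45.9 kg.

m ≈ 45.9 kg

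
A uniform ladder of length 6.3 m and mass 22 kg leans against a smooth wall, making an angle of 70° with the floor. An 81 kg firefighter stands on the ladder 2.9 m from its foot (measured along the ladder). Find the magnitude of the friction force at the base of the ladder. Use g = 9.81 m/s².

About the foot of the ladder:
Ladder weight 22×9.81 = 215.8 N acts at 3.15 m along the ladder; its horizontal arm is 3.15·cos70° = 1.077 m → τ = 232.4 N·m clockwise.
Firefighter: 81×9.81 = 794.6 N at 2.9 m → arm 0.9919 m → τ = 788.2 N·m clockwise.
Wall normal N acts horizontally at the top; its moment arm is the height L sinθ = 6.3·sin70° = 5.92 m, counterclockwise.
Στ = 0 ⇒ N × 5.92 = 1021 ⇒ N = 172 N.
ΣFx = 0: friction at the foot balances the wall's push, so f = N_wall = 172 N.

f ≈ 172 N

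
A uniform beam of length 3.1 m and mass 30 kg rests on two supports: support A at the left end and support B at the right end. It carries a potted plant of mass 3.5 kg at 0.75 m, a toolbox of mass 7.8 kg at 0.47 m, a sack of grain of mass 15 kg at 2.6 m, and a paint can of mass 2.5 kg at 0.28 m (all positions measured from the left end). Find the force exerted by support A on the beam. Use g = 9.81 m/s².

About support B:
Beam weight: 30 × 9.81 = 294.3 N down at 1.55 m → arm 1.55 m, τ = 294.3 × 1.55 = 456.2 N·m counterclockwise.
Potted plant: 3.5 × 9.81 = 34.34 N down at 0.75 m → arm 2.35 m, τ = 34.34 × 2.35 = 80.7 N·m counterclockwise.
Toolbox: 7.8 × 9.81 = 76.52 N down at 0.47 m → arm 2.63 m, τ = 76.52 × 2.63 = 201.2 N·m counterclockwise.
Sack of grain: 15 × 9.81 = 147.2 N down at 2.6 m → arm 0.5 m, τ = 147.2 × 0.5 = 73.6 N·m counterclockwise.
Paint can: 2.5 × 9.81 = 24.53 N down at 0.28 m → arm 2.82 m, τ = 24.53 × 2.82 = 69.17 N·m counterclockwise.
Net load moment about support B = 880.9 N·m counterclockwise.
Reaction R at support A is upward at 0 m, arm 3.1 m → moment R × 3.1 clockwise.
Στ = 0 ⇒ R × 3.1 = 880.9 ⇒ R = 284 N.

R_A ≈ 284 N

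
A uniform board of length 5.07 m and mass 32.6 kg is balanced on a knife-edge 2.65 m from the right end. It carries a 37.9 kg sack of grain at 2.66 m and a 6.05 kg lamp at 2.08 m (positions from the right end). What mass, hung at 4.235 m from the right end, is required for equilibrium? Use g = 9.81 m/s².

m ≈ 4.3 kg

Choose the knife-edge (at 2.65 m from the right end) as the axis so the support reaction has zero arm there.
Beam weight: 32.6 × 9.81 = 319.8 N down at 2.535 m → arm 0.115 m, τ = 319.8 × 0.115 = 36.78 N·m clockwise.
Sack of grain: 37.9 × 9.81 = 371.8 N down at 2.66 m → arm 0.01 m, τ = 371.8 × 0.01 = 3.718 N·m counterclockwise.
Lamp: 6.05 × 9.81 = 59.35 N down at 2.08 m → arm 0.57 m, τ = 59.35 × 0.57 = 33.83 N·m clockwise.
Net moment of known loads = 66.89 N·m clockwise.
An unknown mass m at 4.235 m has arm 1.585 m; its moment is m·g·1.585 counterclockwise.
Balancing moments: m × 9.81 × 1.585 = 66.89, giving m = 66.89 / (9.81 × 1.585) = 4.3 kg.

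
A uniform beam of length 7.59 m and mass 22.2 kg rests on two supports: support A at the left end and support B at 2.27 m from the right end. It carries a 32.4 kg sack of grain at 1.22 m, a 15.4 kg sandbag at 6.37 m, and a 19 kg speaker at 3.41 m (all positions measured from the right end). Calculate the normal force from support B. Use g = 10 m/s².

R_B ≈ 731 N

Take moments about support A.
Beam weight: 22.2 × 10 = 222 N down at 3.795 m → arm 3.795 m, τ = 222 × 3.795 = 842.5 N·m clockwise.
Sack of grain: 32.4 × 10 = 324 N down at 1.22 m → arm 6.37 m, τ = 324 × 6.37 = 2064 N·m clockwise.
Sandbag: 15.4 × 10 = 154 N down at 6.37 m → arm 1.22 m, τ = 154 × 1.22 = 187.9 N·m clockwise.
Speaker: 19 × 10 = 190 N down at 3.41 m → arm 4.18 m, τ = 190 × 4.18 = 794.2 N·m clockwise.
Net load moment about support A = 3889 N·m clockwise.
Reaction R at support B is upward at 2.27 m, arm 5.32 m → moment R × 5.32 counterclockwise.
Setting net torque to zero: R × 5.32 = 3889 → R = 731 N.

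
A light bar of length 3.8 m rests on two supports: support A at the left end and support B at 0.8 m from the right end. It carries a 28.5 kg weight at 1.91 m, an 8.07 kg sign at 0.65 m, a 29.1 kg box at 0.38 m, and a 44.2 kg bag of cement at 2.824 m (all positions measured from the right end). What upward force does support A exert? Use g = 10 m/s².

R_A ≈ 359 N

Choose support B as the axis so its reaction then has zero moment arm.
Weight: 28.5 × 10 = 285 N down at 1.91 m → arm 1.11 m, τ = 285 × 1.11 = 316.4 N·m counterclockwise.
Sign: 8.07 × 10 = 80.7 N down at 0.65 m → arm 0.15 m, τ = 80.7 × 0.15 = 12.11 N·m clockwise.
Box: 29.1 × 10 = 291 N down at 0.38 m → arm 0.42 m, τ = 291 × 0.42 = 122.2 N·m clockwise.
Bag of cement: 44.2 × 10 = 442 N down at 2.824 m → arm 2.024 m, τ = 442 × 2.024 = 894.6 N·m counterclockwise.
Net load moment about support B = 1077 N·m counterclockwise.
Reaction R at support A is upward at 3.8 m, arm 3 m → moment R × 3 clockwise.
Στ = 0 ⇒ R × 3 = 1077 ⇒ R = 359 N.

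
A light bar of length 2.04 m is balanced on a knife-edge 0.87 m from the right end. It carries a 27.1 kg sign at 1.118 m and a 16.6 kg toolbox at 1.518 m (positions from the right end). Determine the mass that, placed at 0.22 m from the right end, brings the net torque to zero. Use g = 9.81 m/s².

Take moments about the knife-edge (at 0.87 m from the right end).
Sign: 27.1 × 9.81 = 265.9 N down at 1.118 m → arm 0.248 m, τ = 265.9 × 0.248 = 65.94 N·m counterclockwise.
Toolbox: 16.6 × 9.81 = 162.8 N down at 1.518 m → arm 0.648 m, τ = 162.8 × 0.648 = 105.5 N·m counterclockwise.
Net moment of known loads = 171.4 N·m counterclockwise.
An unknown mass m at 0.22 m has arm 0.65 m; its moment is m·g·0.65 clockwise.
Balancing moments: m × 9.81 × 0.65 = 171.4, giving m = 171.4 / (9.81 × 0.65) = 26.9 kg.

m ≈ 26.9 kg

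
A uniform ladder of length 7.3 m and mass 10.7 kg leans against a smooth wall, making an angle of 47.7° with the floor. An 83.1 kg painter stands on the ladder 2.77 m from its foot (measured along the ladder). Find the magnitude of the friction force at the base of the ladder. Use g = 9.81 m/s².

f ≈ 329 N

About the foot of the ladder:
Ladder weight 10.7×9.81 = 105 N acts at 3.65 m along the ladder; its horizontal arm is 3.65·cos47.7° = 2.456 m → τ = 257.9 N·m clockwise.
Painter: 83.1×9.81 = 815.2 N at 2.77 m → arm 1.864 m → τ = 1520 N·m clockwise.
Wall normal N acts horizontally at the top; its moment arm is the height L sinθ = 7.3·sin47.7° = 5.399 m, counterclockwise.
Στ = 0 ⇒ N × 5.399 = 1778 ⇒ N = 329 N.
ΣFx = 0: friction at the foot balances the wall's push, so f = N_wall = 329 N.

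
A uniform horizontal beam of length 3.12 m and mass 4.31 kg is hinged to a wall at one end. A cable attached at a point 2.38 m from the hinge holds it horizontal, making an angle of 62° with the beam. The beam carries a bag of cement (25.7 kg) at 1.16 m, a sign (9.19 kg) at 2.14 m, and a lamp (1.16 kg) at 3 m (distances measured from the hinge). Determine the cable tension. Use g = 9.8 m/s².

About the hinge:
Beam weight: 4.31 × 9.8 = 42.24 N down at 1.56 m → arm 1.56 m, τ = 42.24 × 1.56 = 65.89 N·m clockwise.
Bag of cement: 25.7 × 9.8 = 251.9 N down at 1.16 m → arm 1.16 m, τ = 251.9 × 1.16 = 292.2 N·m clockwise.
Sign: 9.19 × 9.8 = 90.06 N down at 2.14 m → arm 2.14 m, τ = 90.06 × 2.14 = 192.7 N·m clockwise.
Lamp: 1.16 × 9.8 = 11.37 N down at 3 m → arm 3 m, τ = 11.37 × 3 = 34.11 N·m clockwise.
Total clockwise load moment = 584.9 N·m.
The cable tension T acts at 2.38 m; only its component perpendicular to the beam, T sinθ, produces torque. sin 62° = 0.8829.
Στ = 0 ⇒ T × 2.38 × 0.8829 = 584.9 ⇒ T = 584.9 / 2.101 = 278 N.

T ≈ 278 N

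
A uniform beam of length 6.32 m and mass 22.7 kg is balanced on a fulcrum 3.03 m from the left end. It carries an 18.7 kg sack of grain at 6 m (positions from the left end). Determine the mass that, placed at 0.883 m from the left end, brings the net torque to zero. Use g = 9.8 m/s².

m ≈ 27.2 kg

About the fulcrum (at 3.03 m from the left end):
Beam weight: 22.7 × 9.8 = 222.5 N down at 3.16 m → arm 0.13 m, τ = 222.5 × 0.13 = 28.93 N·m clockwise.
Sack of grain: 18.7 × 9.8 = 183.3 N down at 6 m → arm 2.97 m, τ = 183.3 × 2.97 = 544.4 N·m clockwise.
Net moment of known loads = 573.3 N·m clockwise.
An unknown mass m at 0.883 m has arm 2.147 m; its moment is m·g·2.147 counterclockwise.
Balancing moments: m × 9.8 × 2.147 = 573.3, giving m = 573.3 / (9.8 × 2.147) = 27.2 kg.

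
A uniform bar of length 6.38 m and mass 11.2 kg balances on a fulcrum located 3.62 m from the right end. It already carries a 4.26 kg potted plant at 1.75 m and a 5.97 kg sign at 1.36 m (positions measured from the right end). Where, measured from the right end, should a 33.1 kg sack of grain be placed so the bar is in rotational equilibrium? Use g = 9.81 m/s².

Take moments about the fulcrum (at 3.62 m from the right end).
Beam weight: 11.2 × 9.81 = 109.9 N down at 3.19 m → arm 0.43 m, τ = 109.9 × 0.43 = 47.26 N·m clockwise.
Potted plant: 4.26 × 9.81 = 41.79 N down at 1.75 m → arm 1.87 m, τ = 41.79 × 1.87 = 78.15 N·m clockwise.
Sign: 5.97 × 9.81 = 58.57 N down at 1.36 m → arm 2.26 m, τ = 58.57 × 2.26 = 132.4 N·m clockwise.
Net moment of existing loads = 257.8 N·m clockwise.
The sack of grain weighs 33.1 × 9.81 = 324.7 N and must supply an equal counterclockwise moment, so its lever arm about the fulcrum is 257.8 / 324.7 = 0.794 m.
That puts it at 3.62 + 0.794 = 4.41 m from the right end.

x ≈ 4.41 m from the right end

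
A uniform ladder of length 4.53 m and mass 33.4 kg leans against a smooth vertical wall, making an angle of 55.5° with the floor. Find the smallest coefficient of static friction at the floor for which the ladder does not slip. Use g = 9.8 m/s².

μ_min ≈ 0.344

Choose the foot of the ladder as the axis so the floor normal and friction both act there and drop out.
Ladder weight 33.4×9.8 = 327.3 N acts at 2.265 m along the ladder; its horizontal arm is 2.265·cos55.5° = 1.283 m → τ = 419.9 N·m clockwise.
Wall normal N acts horizontally at the top; its moment arm is the height L sinθ = 4.53·sin55.5° = 3.733 m, counterclockwise.
Setting net torque to zero: N × 3.733 = 419.9 → N = 112.5 N.
ΣFx = 0 ⇒ f = N_wall = 112.5 N. ΣFy = 0 ⇒ N_floor = 327.3 N.
μ_min = f / N_floor = 112.5 / 327.3 = 0.344.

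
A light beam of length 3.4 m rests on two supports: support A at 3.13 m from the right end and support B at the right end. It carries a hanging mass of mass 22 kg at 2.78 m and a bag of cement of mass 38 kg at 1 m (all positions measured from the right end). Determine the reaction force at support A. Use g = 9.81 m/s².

R_A ≈ 311 N

Taking torques about support B:
Hanging mass: 22 × 9.81 = 215.8 N down at 2.78 m → arm 2.78 m, τ = 215.8 × 2.78 = 599.9 N·m counterclockwise.
Bag of cement: 38 × 9.81 = 372.8 N down at 1 m → arm 1 m, τ = 372.8 × 1 = 372.8 N·m counterclockwise.
Net load moment about support B = 972.7 N·m counterclockwise.
Reaction R at support A is upward at 3.13 m, arm 3.13 m → moment R × 3.13 clockwise.
Στ = 0 ⇒ R × 3.13 = 972.7 ⇒ R = 311 N.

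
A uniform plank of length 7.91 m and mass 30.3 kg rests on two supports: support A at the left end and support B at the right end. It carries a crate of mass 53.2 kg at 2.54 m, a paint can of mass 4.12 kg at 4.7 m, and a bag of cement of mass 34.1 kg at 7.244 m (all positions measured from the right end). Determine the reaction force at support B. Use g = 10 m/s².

About support A:
Beam weight: 30.3 × 10 = 303 N down at 3.955 m → arm 3.955 m, τ = 303 × 3.955 = 1198 N·m clockwise.
Crate: 53.2 × 10 = 532 N down at 2.54 m → arm 5.37 m, τ = 532 × 5.37 = 2857 N·m clockwise.
Paint can: 4.12 × 10 = 41.2 N down at 4.7 m → arm 3.21 m, τ = 41.2 × 3.21 = 132.3 N·m clockwise.
Bag of cement: 34.1 × 10 = 341 N down at 7.244 m → arm 0.666 m, τ = 341 × 0.666 = 227.1 N·m clockwise.
Net load moment about support A = 4414 N·m clockwise.
Reaction R at support B is upward at 0 m, arm 7.91 m → moment R × 7.91 counterclockwise.
Στ = 0 ⇒ R × 7.91 = 4414 ⇒ R = 558 N.

R_B ≈ 558 N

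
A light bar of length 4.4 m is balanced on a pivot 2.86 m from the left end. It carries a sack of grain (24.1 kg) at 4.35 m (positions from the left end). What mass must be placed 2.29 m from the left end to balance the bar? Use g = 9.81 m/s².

Choose the pivot (at 2.86 m from the left end) as the axis so the support reaction has zero arm there.
Sack of grain: 24.1 × 9.81 = 236.4 N down at 4.35 m → arm 1.49 m, τ = 236.4 × 1.49 = 352.2 N·m clockwise.
Net moment of known loads = 352.2 N·m clockwise.
An unknown mass m at 2.29 m has arm 0.57 m; its moment is m·g·0.57 counterclockwise.
Setting net torque to zero: m × 9.81 × 0.57 = 352.2 → m = 352.2 / (9.81 × 0.57) = 63 kg.

m ≈ 63 kg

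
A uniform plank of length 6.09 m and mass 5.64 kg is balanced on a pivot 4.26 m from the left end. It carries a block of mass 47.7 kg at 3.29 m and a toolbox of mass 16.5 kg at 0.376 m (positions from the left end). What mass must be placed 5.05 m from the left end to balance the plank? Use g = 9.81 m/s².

Taking torques about the pivot (at 4.26 m from the left end):
Beam weight: 5.64 × 9.81 = 55.33 N down at 3.045 m → arm 1.215 m, τ = 55.33 × 1.215 = 67.23 N·m counterclockwise.
Block: 47.7 × 9.81 = 467.9 N down at 3.29 m → arm 0.97 m, τ = 467.9 × 0.97 = 453.9 N·m counterclockwise.
Toolbox: 16.5 × 9.81 = 161.9 N down at 0.376 m → arm 3.884 m, τ = 161.9 × 3.884 = 628.8 N·m counterclockwise.
Net moment of known loads = 1150 N·m counterclockwise.
An unknown mass m at 5.05 m has arm 0.79 m; its moment is m·g·0.79 clockwise.
Setting net torque to zero: m × 9.81 × 0.79 = 1150 → m = 1150 / (9.81 × 0.79) = 148 kg.

m ≈ 148 kg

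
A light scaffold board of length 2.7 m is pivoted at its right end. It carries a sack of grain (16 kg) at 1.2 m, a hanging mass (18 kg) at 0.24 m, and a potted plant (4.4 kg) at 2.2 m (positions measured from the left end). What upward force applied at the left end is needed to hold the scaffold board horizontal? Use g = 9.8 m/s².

Sum moments about the right end (the unknown pivot reaction has zero arm there).
Sack of grain: 16 × 9.8 = 156.8 N down at 1.2 m → arm 1.5 m, τ = 156.8 × 1.5 = 235.2 N·m counterclockwise.
Hanging mass: 18 × 9.8 = 176.4 N down at 0.24 m → arm 2.46 m, τ = 176.4 × 2.46 = 433.9 N·m counterclockwise.
Potted plant: 4.4 × 9.8 = 43.12 N down at 2.2 m → arm 0.5 m, τ = 43.12 × 0.5 = 21.56 N·m counterclockwise.
Net moment of the loads = 690.7 N·m counterclockwise.
The upward force F acts at the left end, arm 2.7 m, giving F × 2.7 clockwise.
Balancing moments: F × 2.7 = 690.7, giving F = 690.7 / 2.7 = 256 N.

F ≈ 256 N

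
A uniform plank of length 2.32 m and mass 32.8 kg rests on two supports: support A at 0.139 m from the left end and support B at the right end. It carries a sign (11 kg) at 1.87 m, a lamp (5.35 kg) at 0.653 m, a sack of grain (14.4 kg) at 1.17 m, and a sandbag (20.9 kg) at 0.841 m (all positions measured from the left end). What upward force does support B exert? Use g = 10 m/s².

Taking torques about support A:
Beam weight: 32.8 × 10 = 328 N down at 1.16 m → arm 1.021 m, τ = 328 × 1.021 = 334.9 N·m clockwise.
Sign: 11 × 10 = 110 N down at 1.87 m → arm 1.731 m, τ = 110 × 1.731 = 190.4 N·m clockwise.
Lamp: 5.35 × 10 = 53.5 N down at 0.653 m → arm 0.514 m, τ = 53.5 × 0.514 = 27.5 N·m clockwise.
Sack of grain: 14.4 × 10 = 144 N down at 1.17 m → arm 1.031 m, τ = 144 × 1.031 = 148.5 N·m clockwise.
Sandbag: 20.9 × 10 = 209 N down at 0.841 m → arm 0.702 m, τ = 209 × 0.702 = 146.7 N·m clockwise.
Net load moment about support A = 848 N·m clockwise.
Reaction R at support B is upward at 2.32 m, arm 2.181 m → moment R × 2.181 counterclockwise.
Balancing moments: R × 2.181 = 848, giving R = 389 N.

R_B ≈ 389 N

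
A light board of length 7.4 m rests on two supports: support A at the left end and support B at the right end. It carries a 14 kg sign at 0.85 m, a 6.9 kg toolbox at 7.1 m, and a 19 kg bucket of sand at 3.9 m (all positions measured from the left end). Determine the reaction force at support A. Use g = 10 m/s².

Taking torques about support B:
Sign: 14 × 10 = 140 N down at 0.85 m → arm 6.55 m, τ = 140 × 6.55 = 917 N·m counterclockwise.
Toolbox: 6.9 × 10 = 69 N down at 7.1 m → arm 0.3 m, τ = 69 × 0.3 = 20.7 N·m counterclockwise.
Bucket of sand: 19 × 10 = 190 N down at 3.9 m → arm 3.5 m, τ = 190 × 3.5 = 665 N·m counterclockwise.
Net load moment about support B = 1603 N·m counterclockwise.
Reaction R at support A is upward at 0 m, arm 7.4 m → moment R × 7.4 clockwise.
Setting net torque to zero: R × 7.4 = 1603 → R = 217 N.

R_A ≈ 217 N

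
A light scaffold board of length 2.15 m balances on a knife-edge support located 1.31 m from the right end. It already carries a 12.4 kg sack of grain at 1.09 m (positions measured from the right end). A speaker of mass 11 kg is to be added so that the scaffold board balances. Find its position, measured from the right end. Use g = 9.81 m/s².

x ≈ 1.56 m from the right end

About the knife-edge support (at 1.31 m from the right end):
Sack of grain: 12.4 × 9.81 = 121.6 N down at 1.09 m → arm 0.22 m, τ = 121.6 × 0.22 = 26.75 N·m clockwise.
Net moment of existing loads = 26.75 N·m clockwise.
The speaker weighs 11 × 9.81 = 107.9 N and must supply an equal counterclockwise moment, so its lever arm about the knife-edge support is 26.75 / 107.9 = 0.248 m.
That puts it at 1.31 + 0.248 = 1.56 m from the right end.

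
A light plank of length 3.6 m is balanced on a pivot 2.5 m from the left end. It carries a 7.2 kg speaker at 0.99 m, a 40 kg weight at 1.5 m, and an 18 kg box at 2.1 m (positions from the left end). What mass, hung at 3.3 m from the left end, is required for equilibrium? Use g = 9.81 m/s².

Sum moments about the pivot (at 2.5 m from the left end) (the support reaction has zero arm there).
Speaker: 7.2 × 9.81 = 70.63 N down at 0.99 m → arm 1.51 m, τ = 70.63 × 1.51 = 106.7 N·m counterclockwise.
Weight: 40 × 9.81 = 392.4 N down at 1.5 m → arm 1 m, τ = 392.4 × 1 = 392.4 N·m counterclockwise.
Box: 18 × 9.81 = 176.6 N down at 2.1 m → arm 0.4 m, τ = 176.6 × 0.4 = 70.64 N·m counterclockwise.
Net moment of known loads = 569.7 N·m counterclockwise.
An unknown mass m at 3.3 m has arm 0.8 m; its moment is m·g·0.8 clockwise.
Balancing moments: m × 9.81 × 0.8 = 569.7, giving m = 569.7 / (9.81 × 0.8) = 72.6 kg.

m ≈ 72.6 kg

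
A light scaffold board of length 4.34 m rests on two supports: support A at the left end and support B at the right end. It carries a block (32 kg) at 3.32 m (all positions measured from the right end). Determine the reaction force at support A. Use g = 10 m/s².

R_A ≈ 245 N

Taking torques about support B:
Block: 32 × 10 = 320 N down at 3.32 m → arm 3.32 m, τ = 320 × 3.32 = 1062 N·m counterclockwise.
Net load moment about support B = 1062 N·m counterclockwise.
Reaction R at support A is upward at 4.34 m, arm 4.34 m → moment R × 4.34 clockwise.
Setting net torque to zero: R × 4.34 = 1062 → R = 245 N.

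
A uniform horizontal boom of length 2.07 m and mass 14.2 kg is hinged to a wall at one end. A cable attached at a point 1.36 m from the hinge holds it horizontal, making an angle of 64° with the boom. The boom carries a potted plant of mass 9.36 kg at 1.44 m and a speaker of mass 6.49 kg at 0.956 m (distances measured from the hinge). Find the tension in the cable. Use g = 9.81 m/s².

About the hinge:
Beam weight: 14.2 × 9.81 = 139.3 N down at 1.035 m → arm 1.035 m, τ = 139.3 × 1.035 = 144.2 N·m clockwise.
Potted plant: 9.36 × 9.81 = 91.82 N down at 1.44 m → arm 1.44 m, τ = 91.82 × 1.44 = 132.2 N·m clockwise.
Speaker: 6.49 × 9.81 = 63.67 N down at 0.956 m → arm 0.956 m, τ = 63.67 × 0.956 = 60.87 N·m clockwise.
Total clockwise load moment = 337.3 N·m.
The cable tension T acts at 1.36 m; only its component perpendicular to the boom, T sinθ, produces torque. sin 64° = 0.8988.
Balancing moments: T × 1.36 × 0.8988 = 337.3, giving T = 337.3 / 1.222 = 276 N.

T ≈ 276 N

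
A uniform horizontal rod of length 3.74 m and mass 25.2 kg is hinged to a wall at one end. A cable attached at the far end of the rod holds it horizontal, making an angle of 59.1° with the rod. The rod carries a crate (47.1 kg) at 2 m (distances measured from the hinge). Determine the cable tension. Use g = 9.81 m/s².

Sum moments about the hinge (the unknown hinge reaction has zero arm there).
Beam weight: 25.2 × 9.81 = 247.2 N down at 1.87 m → arm 1.87 m, τ = 247.2 × 1.87 = 462.3 N·m clockwise.
Crate: 47.1 × 9.81 = 462.1 N down at 2 m → arm 2 m, τ = 462.1 × 2 = 924.2 N·m clockwise.
Total clockwise load moment = 1386 N·m.
The cable tension T acts at 3.74 m; only its component perpendicular to the rod, T sinθ, produces torque. sin 59.1° = 0.8581.
For rotational equilibrium, T × 3.74 × 0.8581 = 1386, so T = 1386 / 3.209 = 432 N.

T ≈ 432 N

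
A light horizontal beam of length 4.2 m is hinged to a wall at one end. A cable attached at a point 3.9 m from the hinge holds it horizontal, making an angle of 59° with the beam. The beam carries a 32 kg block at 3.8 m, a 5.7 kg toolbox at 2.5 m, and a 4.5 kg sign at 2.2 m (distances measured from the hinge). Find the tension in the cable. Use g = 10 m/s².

Choose the hinge as the axis so the unknown hinge reaction has zero arm there.
Block: 32 × 10 = 320 N down at 3.8 m → arm 3.8 m, τ = 320 × 3.8 = 1216 N·m clockwise.
Toolbox: 5.7 × 10 = 57 N down at 2.5 m → arm 2.5 m, τ = 57 × 2.5 = 142.5 N·m clockwise.
Sign: 4.5 × 10 = 45 N down at 2.2 m → arm 2.2 m, τ = 45 × 2.2 = 99 N·m clockwise.
Total clockwise load moment = 1458 N·m.
The cable tension T acts at 3.9 m; only its component perpendicular to the beam, T sinθ, produces torque. sin 59° = 0.8572.
Στ = 0 ⇒ T × 3.9 × 0.8572 = 1458 ⇒ T = 1458 / 3.343 = 436 N.

T ≈ 436 N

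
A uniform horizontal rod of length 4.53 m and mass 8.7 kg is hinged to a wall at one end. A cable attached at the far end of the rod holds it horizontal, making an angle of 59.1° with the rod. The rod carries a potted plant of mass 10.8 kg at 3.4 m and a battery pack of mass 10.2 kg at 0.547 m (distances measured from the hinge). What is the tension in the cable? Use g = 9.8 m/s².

Choose the hinge as the axis so the unknown hinge reaction has zero arm there.
Beam weight: 8.7 × 9.8 = 85.26 N down at 2.265 m → arm 2.265 m, τ = 85.26 × 2.265 = 193.1 N·m clockwise.
Potted plant: 10.8 × 9.8 = 105.8 N down at 3.4 m → arm 3.4 m, τ = 105.8 × 3.4 = 359.7 N·m clockwise.
Battery pack: 10.2 × 9.8 = 99.96 N down at 0.547 m → arm 0.547 m, τ = 99.96 × 0.547 = 54.68 N·m clockwise.
Total clockwise load moment = 607.5 N·m.
The cable tension T acts at 4.53 m; only its component perpendicular to the rod, T sinθ, produces torque. sin 59.1° = 0.8581.
For rotational equilibrium, T × 4.53 × 0.8581 = 607.5, so T = 607.5 / 3.887 = 156 N.

T ≈ 156 N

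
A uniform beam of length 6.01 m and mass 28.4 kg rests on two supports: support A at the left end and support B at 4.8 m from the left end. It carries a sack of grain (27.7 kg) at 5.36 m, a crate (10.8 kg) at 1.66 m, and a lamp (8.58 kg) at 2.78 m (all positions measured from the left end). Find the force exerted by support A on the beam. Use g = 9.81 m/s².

Choose support B as the axis so its reaction then has zero moment arm.
Beam weight: 28.4 × 9.81 = 278.6 N down at 3.005 m → arm 1.795 m, τ = 278.6 × 1.795 = 500.1 N·m counterclockwise.
Sack of grain: 27.7 × 9.81 = 271.7 N down at 5.36 m → arm 0.56 m, τ = 271.7 × 0.56 = 152.2 N·m clockwise.
Crate: 10.8 × 9.81 = 105.9 N down at 1.66 m → arm 3.14 m, τ = 105.9 × 3.14 = 332.5 N·m counterclockwise.
Lamp: 8.58 × 9.81 = 84.17 N down at 2.78 m → arm 2.02 m, τ = 84.17 × 2.02 = 170 N·m counterclockwise.
Net load moment about support B = 850.4 N·m counterclockwise.
Reaction R at support A is upward at 0 m, arm 4.8 m → moment R × 4.8 clockwise.
Balancing moments: R × 4.8 = 850.4, giving R = 177 N.

R_A ≈ 177 N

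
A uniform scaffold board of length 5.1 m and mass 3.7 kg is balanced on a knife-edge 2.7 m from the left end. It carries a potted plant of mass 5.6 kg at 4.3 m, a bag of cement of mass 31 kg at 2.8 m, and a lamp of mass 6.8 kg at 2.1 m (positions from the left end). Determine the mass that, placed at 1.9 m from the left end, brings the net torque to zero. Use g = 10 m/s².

Sum moments about the knife-edge (at 2.7 m from the left end) (the support reaction has zero arm there).
Beam weight: 3.7 × 10 = 37 N down at 2.55 m → arm 0.15 m, τ = 37 × 0.15 = 5.55 N·m counterclockwise.
Potted plant: 5.6 × 10 = 56 N down at 4.3 m → arm 1.6 m, τ = 56 × 1.6 = 89.6 N·m clockwise.
Bag of cement: 31 × 10 = 310 N down at 2.8 m → arm 0.1 m, τ = 310 × 0.1 = 31 N·m clockwise.
Lamp: 6.8 × 10 = 68 N down at 2.1 m → arm 0.6 m, τ = 68 × 0.6 = 40.8 N·m counterclockwise.
Net moment of known loads = 74.25 N·m clockwise.
An unknown mass m at 1.9 m has arm 0.8 m; its moment is m·g·0.8 counterclockwise.
Balancing moments: m × 10 × 0.8 = 74.25, giving m = 74.25 / (10 × 0.8) = 9.28 kg.

m ≈ 9.28 kg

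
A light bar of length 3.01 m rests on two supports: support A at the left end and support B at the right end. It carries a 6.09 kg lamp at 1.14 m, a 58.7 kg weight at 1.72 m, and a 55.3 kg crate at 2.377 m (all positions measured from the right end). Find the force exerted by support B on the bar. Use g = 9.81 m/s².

Sum moments about support A (its reaction then has zero moment arm).
Lamp: 6.09 × 9.81 = 59.74 N down at 1.14 m → arm 1.87 m, τ = 59.74 × 1.87 = 111.7 N·m clockwise.
Weight: 58.7 × 9.81 = 575.8 N down at 1.72 m → arm 1.29 m, τ = 575.8 × 1.29 = 742.8 N·m clockwise.
Crate: 55.3 × 9.81 = 542.5 N down at 2.377 m → arm 0.633 m, τ = 542.5 × 0.633 = 343.4 N·m clockwise.
Net load moment about support A = 1198 N·m clockwise.
Reaction R at support B is upward at 0 m, arm 3.01 m → moment R × 3.01 counterclockwise.
Balancing moments: R × 3.01 = 1198, giving R = 398 N.

R_B ≈ 398 N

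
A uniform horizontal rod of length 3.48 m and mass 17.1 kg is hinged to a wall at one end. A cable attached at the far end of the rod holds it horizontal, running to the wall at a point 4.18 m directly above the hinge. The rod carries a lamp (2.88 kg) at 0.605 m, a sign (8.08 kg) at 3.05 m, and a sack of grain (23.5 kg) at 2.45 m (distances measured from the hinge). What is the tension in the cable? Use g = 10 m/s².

T ≈ 425 N

Choose the hinge as the axis so the unknown hinge reaction has zero arm there.
Beam weight: 17.1 × 10 = 171 N down at 1.74 m → arm 1.74 m, τ = 171 × 1.74 = 297.5 N·m clockwise.
Lamp: 2.88 × 10 = 28.8 N down at 0.605 m → arm 0.605 m, τ = 28.8 × 0.605 = 17.42 N·m clockwise.
Sign: 8.08 × 10 = 80.8 N down at 3.05 m → arm 3.05 m, τ = 80.8 × 3.05 = 246.4 N·m clockwise.
Sack of grain: 23.5 × 10 = 235 N down at 2.45 m → arm 2.45 m, τ = 235 × 2.45 = 575.8 N·m clockwise.
Total clockwise load moment = 1137 N·m.
The cable tension T acts at 3.48 m; only its component perpendicular to the rod, T sinθ, produces torque. sinθ = h/√(h²+d²) = 4.18/√(4.18²+3.48²) = 0.7685.
Setting net torque to zero: T × 3.48 × 0.7685 = 1137 → T = 1137 / 2.674 = 425 N.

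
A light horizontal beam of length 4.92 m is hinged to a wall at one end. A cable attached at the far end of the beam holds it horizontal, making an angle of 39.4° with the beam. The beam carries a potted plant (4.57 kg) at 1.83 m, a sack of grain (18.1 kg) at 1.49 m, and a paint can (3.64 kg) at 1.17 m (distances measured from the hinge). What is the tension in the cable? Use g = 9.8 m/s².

About the hinge:
Potted plant: 4.57 × 9.8 = 44.79 N down at 1.83 m → arm 1.83 m, τ = 44.79 × 1.83 = 81.97 N·m clockwise.
Sack of grain: 18.1 × 9.8 = 177.4 N down at 1.49 m → arm 1.49 m, τ = 177.4 × 1.49 = 264.3 N·m clockwise.
Paint can: 3.64 × 9.8 = 35.67 N down at 1.17 m → arm 1.17 m, τ = 35.67 × 1.17 = 41.73 N·m clockwise.
Total clockwise load moment = 388 N·m.
The cable tension T acts at 4.92 m; only its component perpendicular to the beam, T sinθ, produces torque. sin 39.4° = 0.6347.
Balancing moments: T × 4.92 × 0.6347 = 388, giving T = 388 / 3.123 = 124 N.

T ≈ 124 N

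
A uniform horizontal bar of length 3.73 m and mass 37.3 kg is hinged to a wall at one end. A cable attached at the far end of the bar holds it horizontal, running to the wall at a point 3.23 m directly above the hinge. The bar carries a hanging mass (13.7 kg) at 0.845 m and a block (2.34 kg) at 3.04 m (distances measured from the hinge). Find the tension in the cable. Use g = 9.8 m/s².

T ≈ 354 N

Take moments about the hinge.
Beam weight: 37.3 × 9.8 = 365.5 N down at 1.865 m → arm 1.865 m, τ = 365.5 × 1.865 = 681.7 N·m clockwise.
Hanging mass: 13.7 × 9.8 = 134.3 N down at 0.845 m → arm 0.845 m, τ = 134.3 × 0.845 = 113.5 N·m clockwise.
Block: 2.34 × 9.8 = 22.93 N down at 3.04 m → arm 3.04 m, τ = 22.93 × 3.04 = 69.71 N·m clockwise.
Total clockwise load moment = 864.9 N·m.
The cable tension T acts at 3.73 m; only its component perpendicular to the bar, T sinθ, produces torque. sinθ = h/√(h²+d²) = 3.23/√(3.23²+3.73²) = 0.6546.
Setting net torque to zero: T × 3.73 × 0.6546 = 864.9 → T = 864.9 / 2.442 = 354 N.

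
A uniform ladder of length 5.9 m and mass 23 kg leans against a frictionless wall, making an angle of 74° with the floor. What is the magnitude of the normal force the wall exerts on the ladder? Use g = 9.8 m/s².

Taking torques about the foot of the ladder:
Ladder weight 23×9.8 = 225.4 N acts at 2.95 m along the ladder; its horizontal arm is 2.95·cos74° = 0.8131 m → τ = 183.3 N·m clockwise.
Wall normal N acts horizontally at the top; its moment arm is the height L sinθ = 5.9·sin74° = 5.671 m, counterclockwise.
Balancing moments: N × 5.671 = 183.3, giving N = 32.3 N.

N_wall ≈ 32.3 N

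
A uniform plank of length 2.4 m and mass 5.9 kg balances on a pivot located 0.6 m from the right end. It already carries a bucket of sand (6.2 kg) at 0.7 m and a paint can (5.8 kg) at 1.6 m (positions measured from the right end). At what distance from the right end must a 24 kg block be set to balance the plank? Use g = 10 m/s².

x ≈ 0.185 m from the right end

About the pivot (at 0.6 m from the right end):
Beam weight: 5.9 × 10 = 59 N down at 1.2 m → arm 0.6 m, τ = 59 × 0.6 = 35.4 N·m counterclockwise.
Bucket of sand: 6.2 × 10 = 62 N down at 0.7 m → arm 0.1 m, τ = 62 × 0.1 = 6.2 N·m counterclockwise.
Paint can: 5.8 × 10 = 58 N down at 1.6 m → arm 1 m, τ = 58 × 1 = 58 N·m counterclockwise.
Net moment of existing loads = 99.6 N·m counterclockwise.
The block weighs 24 × 10 = 240 N and must supply an equal clockwise moment, so its lever arm about the pivot is 99.6 / 240 = 0.415 m.
That puts it at 0.6 − 0.415 = 0.185 m from the right end.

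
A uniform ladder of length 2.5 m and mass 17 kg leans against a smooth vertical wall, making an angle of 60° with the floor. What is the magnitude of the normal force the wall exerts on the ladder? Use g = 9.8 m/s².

About the foot of the ladder:
Ladder weight 17×9.8 = 166.6 N acts at 1.25 m along the ladder; its horizontal arm is 1.25·cos60° = 0.625 m → τ = 104.1 N·m clockwise.
Wall normal N acts horizontally at the top; its moment arm is the height L sinθ = 2.5·sin60° = 2.165 m, counterclockwise.
Στ = 0 ⇒ N × 2.165 = 104.1 ⇒ N = 48.1 N.

N_wall ≈ 48.1 N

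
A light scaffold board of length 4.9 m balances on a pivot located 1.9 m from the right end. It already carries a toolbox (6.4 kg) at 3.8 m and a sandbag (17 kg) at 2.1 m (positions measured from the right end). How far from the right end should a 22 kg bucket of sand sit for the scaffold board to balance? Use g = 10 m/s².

Take moments about the pivot (at 1.9 m from the right end).
Toolbox: 6.4 × 10 = 64 N down at 3.8 m → arm 1.9 m, τ = 64 × 1.9 = 121.6 N·m counterclockwise.
Sandbag: 17 × 10 = 170 N down at 2.1 m → arm 0.2 m, τ = 170 × 0.2 = 34 N·m counterclockwise.
Net moment of existing loads = 155.6 N·m counterclockwise.
The bucket of sand weighs 22 × 10 = 220 N and must supply an equal clockwise moment, so its lever arm about the pivot is 155.6 / 220 = 0.707 m.
That puts it at 1.9 − 0.707 = 1.19 m from the right end.

x ≈ 1.19 m from the right end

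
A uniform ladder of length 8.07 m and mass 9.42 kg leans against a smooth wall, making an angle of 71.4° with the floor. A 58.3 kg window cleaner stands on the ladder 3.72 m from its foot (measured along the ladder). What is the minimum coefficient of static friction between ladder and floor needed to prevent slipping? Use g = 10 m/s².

μ_min ≈ 0.157

About the foot of the ladder:
Ladder weight 9.42×10 = 94.2 N acts at 4.035 m along the ladder; its horizontal arm is 4.035·cos71.4° = 1.287 m → τ = 121.2 N·m clockwise.
Window cleaner: 58.3×10 = 583 N at 3.72 m → arm 1.187 m → τ = 692 N·m clockwise.
Wall normal N acts horizontally at the top; its moment arm is the height L sinθ = 8.07·sin71.4° = 7.648 m, counterclockwise.
Balancing moments: N × 7.648 = 813.2, giving N = 106.3 N.
ΣFx = 0 ⇒ f = N_wall = 106.3 N. ΣFy = 0 ⇒ N_floor = 677.2 N.
μ_min = f / N_floor = 106.3 / 677.2 = 0.157.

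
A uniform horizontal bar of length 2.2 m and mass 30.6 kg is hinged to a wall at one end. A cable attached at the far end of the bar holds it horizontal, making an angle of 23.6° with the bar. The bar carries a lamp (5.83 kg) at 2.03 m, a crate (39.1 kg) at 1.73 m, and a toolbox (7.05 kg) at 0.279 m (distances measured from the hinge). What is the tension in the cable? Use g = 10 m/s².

Choose the hinge as the axis so the unknown hinge reaction has zero arm there.
Beam weight: 30.6 × 10 = 306 N down at 1.1 m → arm 1.1 m, τ = 306 × 1.1 = 336.6 N·m clockwise.
Lamp: 5.83 × 10 = 58.3 N down at 2.03 m → arm 2.03 m, τ = 58.3 × 2.03 = 118.3 N·m clockwise.
Crate: 39.1 × 10 = 391 N down at 1.73 m → arm 1.73 m, τ = 391 × 1.73 = 676.4 N·m clockwise.
Toolbox: 7.05 × 10 = 70.5 N down at 0.279 m → arm 0.279 m, τ = 70.5 × 0.279 = 19.67 N·m clockwise.
Total clockwise load moment = 1151 N·m.
The cable tension T acts at 2.2 m; only its component perpendicular to the bar, T sinθ, produces torque. sin 23.6° = 0.4003.
For rotational equilibrium, T × 2.2 × 0.4003 = 1151, so T = 1151 / 0.8807 = 1310 N.

T ≈ 1310 N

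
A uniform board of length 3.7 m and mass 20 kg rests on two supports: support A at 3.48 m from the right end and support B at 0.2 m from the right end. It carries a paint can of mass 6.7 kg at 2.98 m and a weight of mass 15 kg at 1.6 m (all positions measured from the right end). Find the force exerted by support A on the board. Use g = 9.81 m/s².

Choose support B as the axis so its reaction then has zero moment arm.
Beam weight: 20 × 9.81 = 196.2 N down at 1.85 m → arm 1.65 m, τ = 196.2 × 1.65 = 323.7 N·m counterclockwise.
Paint can: 6.7 × 9.81 = 65.73 N down at 2.98 m → arm 2.78 m, τ = 65.73 × 2.78 = 182.7 N·m counterclockwise.
Weight: 15 × 9.81 = 147.2 N down at 1.6 m → arm 1.4 m, τ = 147.2 × 1.4 = 206.1 N·m counterclockwise.
Net load moment about support B = 712.5 N·m counterclockwise.
Reaction R at support A is upward at 3.48 m, arm 3.28 m → moment R × 3.28 clockwise.
For rotational equilibrium, R × 3.28 = 712.5, so R = 217 N.

R_A ≈ 217 N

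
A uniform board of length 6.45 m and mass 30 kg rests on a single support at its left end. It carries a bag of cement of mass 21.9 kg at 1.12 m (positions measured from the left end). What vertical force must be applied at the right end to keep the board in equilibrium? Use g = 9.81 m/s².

F ≈ 184 N

Taking torques about the left end:
Beam weight: 30 × 9.81 = 294.3 N down at 3.225 m → arm 3.225 m, τ = 294.3 × 3.225 = 949.1 N·m clockwise.
Bag of cement: 21.9 × 9.81 = 214.8 N down at 1.12 m → arm 1.12 m, τ = 214.8 × 1.12 = 240.6 N·m clockwise.
Net moment of the loads = 1190 N·m clockwise.
The upward force F acts at the right end, arm 6.45 m, giving F × 6.45 counterclockwise.
Setting net torque to zero: F × 6.45 = 1190 → F = 1190 / 6.45 = 184 N.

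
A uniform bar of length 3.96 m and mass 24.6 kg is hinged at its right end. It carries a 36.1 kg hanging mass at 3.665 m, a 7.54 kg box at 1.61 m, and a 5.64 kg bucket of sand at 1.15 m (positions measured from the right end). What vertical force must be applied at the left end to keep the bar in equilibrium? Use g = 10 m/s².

F ≈ 504 N

Choose the right end as the axis so the unknown pivot reaction has zero arm there.
Beam weight: 24.6 × 10 = 246 N down at 1.98 m → arm 1.98 m, τ = 246 × 1.98 = 487.1 N·m counterclockwise.
Hanging mass: 36.1 × 10 = 361 N down at 3.665 m → arm 3.665 m, τ = 361 × 3.665 = 1323 N·m counterclockwise.
Box: 7.54 × 10 = 75.4 N down at 1.61 m → arm 1.61 m, τ = 75.4 × 1.61 = 121.4 N·m counterclockwise.
Bucket of sand: 5.64 × 10 = 56.4 N down at 1.15 m → arm 1.15 m, τ = 56.4 × 1.15 = 64.86 N·m counterclockwise.
Net moment of the loads = 1996 N·m counterclockwise.
The upward force F acts at the left end, arm 3.96 m, giving F × 3.96 clockwise.
For rotational equilibrium, F × 3.96 = 1996, so F = 1996 / 3.96 = 504 N.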